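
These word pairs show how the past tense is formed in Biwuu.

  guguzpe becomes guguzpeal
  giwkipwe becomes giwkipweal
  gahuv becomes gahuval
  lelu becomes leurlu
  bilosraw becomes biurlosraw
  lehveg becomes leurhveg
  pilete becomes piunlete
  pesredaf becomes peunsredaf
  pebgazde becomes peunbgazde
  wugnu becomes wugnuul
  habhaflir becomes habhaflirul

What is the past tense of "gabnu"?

guguzpe and pilete both end in -e yet inflect differently (guguzpeal, piunlete), so the final letter is not what conditions the rule; the first letter is.
"gabnu" begins with g-. The stems beginning with g- (guguzpe → guguzpeal, giwkipwe → giwkipweal, gahuv → gahuval) add -al.
The other patterns: stems beginning with b- or l- insert -ur- after the first vowel; stems beginning with p- insert -un- after the first vowel; stems beginning with h- or w- add -ul.
So gabnu → gabnual.

gabnual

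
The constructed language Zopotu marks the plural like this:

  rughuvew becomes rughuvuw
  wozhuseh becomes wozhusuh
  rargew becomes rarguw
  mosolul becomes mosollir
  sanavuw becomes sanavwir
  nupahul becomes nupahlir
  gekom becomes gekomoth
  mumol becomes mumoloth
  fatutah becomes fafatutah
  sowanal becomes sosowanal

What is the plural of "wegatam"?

wewegatam

rughuvew and sanavuw both end in -w yet inflect differently (rughuvuw, sanavwir), so the final letter is not what conditions the rule; the last vowel is.
"wegatam" has last vowel 'a'. The stems whose last vowel is 'a' (fatutah → fafatutah, sowanal → sosowanal) repeat the first consonant+vowel as a prefix.
So wegatam → wewegatam.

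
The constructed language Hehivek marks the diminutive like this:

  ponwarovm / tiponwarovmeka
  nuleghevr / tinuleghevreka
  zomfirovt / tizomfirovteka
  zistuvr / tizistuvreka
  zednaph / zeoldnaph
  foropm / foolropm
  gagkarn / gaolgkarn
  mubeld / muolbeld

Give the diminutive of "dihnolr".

diolhnolr

"dihnolr" has second-to-last letter 'l'. The one such stem in the data (mubeld → muolbeld) inserts -ol- after the first vowel (as do zednaph, foropm), so the same rule applies.
So dihnolr → diolhnolr.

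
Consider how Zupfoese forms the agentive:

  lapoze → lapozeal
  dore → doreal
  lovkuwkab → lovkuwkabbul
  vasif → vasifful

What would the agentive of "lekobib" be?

lekobibbul

lapoze and lovkuwkab both begin with l- yet inflect differently (lapozeal, lovkuwkabbul), so the first letter is not what conditions the rule; the final letter is.
"lekobib" ends in -b. The one such stem in the data (lovkuwkab → lovkuwkabbul) doubles the final consonant and adds -ul (as does vasif), so the same rule applies.
So lekobib → lekobibbul.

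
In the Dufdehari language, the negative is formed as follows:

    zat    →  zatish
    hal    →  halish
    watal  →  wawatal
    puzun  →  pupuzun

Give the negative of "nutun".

hal and watal both end in -l yet inflect differently (halish, wawatal), so the final letter is not what conditions the rule; the number of vowels is.
"nutun" has 2 vowels. The stems with 2 vowels (puzun → pupuzun, watal → wawatal) repeat the first consonant+vowel as a prefix.
The other pattern: stems with 1 vowel add -ish.
So nutun → nunutun.

nunutun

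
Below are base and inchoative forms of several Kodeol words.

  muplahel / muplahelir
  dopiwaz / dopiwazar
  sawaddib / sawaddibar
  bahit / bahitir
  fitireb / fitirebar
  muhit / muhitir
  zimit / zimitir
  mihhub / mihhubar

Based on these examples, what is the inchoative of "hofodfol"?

muplahel and fitireb both have last vowel 'e' yet inflect differently (muplahelir, fitirebar), so the last vowel is not what conditions the rule; the final letter is.
"hofodfol" ends in -l. The one such stem in the data (muplahel → muplahelir) adds -ir, so the same rule applies.
So hofodfol → hofodfolir.

hofodfolir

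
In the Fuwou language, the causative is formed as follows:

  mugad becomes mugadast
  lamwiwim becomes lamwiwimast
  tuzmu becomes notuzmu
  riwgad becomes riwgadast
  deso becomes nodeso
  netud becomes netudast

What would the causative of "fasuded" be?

fasudedast

"fasuded" ends in a consonant. The stems ending in a consonant (riwgad → riwgadast, netud → netudast, lamwiwim → lamwiwimast) add -ast.
The other pattern: stems ending in a vowel add the prefix no-.
So fasuded → fasudedast.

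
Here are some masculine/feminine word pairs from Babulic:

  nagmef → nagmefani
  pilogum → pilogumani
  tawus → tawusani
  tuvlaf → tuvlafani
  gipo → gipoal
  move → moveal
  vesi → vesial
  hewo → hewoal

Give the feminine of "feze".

fezeal

nagmef and move both have last vowel 'e' yet inflect differently (nagmefani, moveal), so the last vowel is not what conditions the rule; whether the stem ends in a vowel or a consonant is.
"feze" ends in a vowel. The stems ending in a vowel (gipo → gipoal, move → moveal, vesi → vesial) add -al.
So feze → fezeal.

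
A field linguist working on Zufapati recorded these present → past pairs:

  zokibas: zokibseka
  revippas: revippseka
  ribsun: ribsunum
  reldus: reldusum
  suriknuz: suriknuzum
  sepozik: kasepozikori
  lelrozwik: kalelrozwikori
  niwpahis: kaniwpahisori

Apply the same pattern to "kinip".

kakinipori

"kinip" has last vowel 'i'. The stems whose last vowel is 'i' (sepozik → kasepozikori, lelrozwik → kalelrozwikori, niwpahis → kaniwpahisori) add ka- … -ori around the stem.
The other patterns: stems whose last vowel is 'a' delete the last vowel and add -eka; stems whose last vowel is 'u' add -um.
So kinip → kakinipori.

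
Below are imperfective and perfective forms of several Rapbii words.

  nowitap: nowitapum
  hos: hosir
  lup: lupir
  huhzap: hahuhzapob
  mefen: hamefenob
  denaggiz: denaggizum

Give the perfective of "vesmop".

lup and huhzap both end in -p yet inflect differently (lupir, hahuhzapob), so the final letter is not what conditions the rule; the number of vowels is.
"vesmop" has 2 vowels. The stems with 2 vowels (huhzap → hahuhzapob, mefen → hamefenob) add ha- … -ob around the stem.
The other patterns: stems with 1 vowel add -ir; stems with 3 vowels add -um.
So vesmop → havesmopob.

havesmopob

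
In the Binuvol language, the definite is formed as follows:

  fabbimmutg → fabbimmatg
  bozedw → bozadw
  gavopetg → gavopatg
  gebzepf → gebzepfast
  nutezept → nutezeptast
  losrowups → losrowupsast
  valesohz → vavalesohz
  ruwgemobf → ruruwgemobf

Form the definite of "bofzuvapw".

bofzuvapwast

gebzepf and ruwgemobf both end in -f yet inflect differently (gebzepfast, ruruwgemobf), so the final letter is not what conditions the rule; the second-to-last letter is.
"bofzuvapw" has second-to-last letter 'p'. The stems whose second-to-last letter is 'p' (gebzepf → gebzepfast, nutezept → nutezeptast, losrowups → losrowupsast) add -ast.
So bofzuvapw → bofzuvapwast.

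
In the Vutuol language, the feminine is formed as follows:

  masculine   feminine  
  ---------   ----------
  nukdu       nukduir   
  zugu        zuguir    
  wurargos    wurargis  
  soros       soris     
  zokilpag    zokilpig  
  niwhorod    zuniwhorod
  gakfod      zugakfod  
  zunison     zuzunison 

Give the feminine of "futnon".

zufutnon

wurargos and niwhorod both have last vowel 'o' yet inflect differently (wurargis, zuniwhorod), so the last vowel is not what conditions the rule; the final letter is.
"futnon" ends in -n. The one such stem in the data (zunison → zuzunison) adds the prefix zu-, so the same rule applies.
The other patterns: stems ending in -u add -ir; stems ending in -g or -s change the last vowel to 'i'.
So futnon → zufutnon.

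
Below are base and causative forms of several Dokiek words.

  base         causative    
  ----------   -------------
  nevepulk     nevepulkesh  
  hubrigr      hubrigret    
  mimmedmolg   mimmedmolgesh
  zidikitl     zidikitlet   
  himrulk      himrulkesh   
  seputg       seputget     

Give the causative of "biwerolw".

biwerolwesh

mimmedmolg and seputg both end in -g yet inflect differently (mimmedmolgesh, seputget), so the final letter is not what conditions the rule; the second-to-last letter is.
"biwerolw" has second-to-last letter 'l'. The stems whose second-to-last letter is 'l' (nevepulk → nevepulkesh, himrulk → himrulkesh, mimmedmolg → mimmedmolgesh) add -esh.
So biwerolw → biwerolwesh.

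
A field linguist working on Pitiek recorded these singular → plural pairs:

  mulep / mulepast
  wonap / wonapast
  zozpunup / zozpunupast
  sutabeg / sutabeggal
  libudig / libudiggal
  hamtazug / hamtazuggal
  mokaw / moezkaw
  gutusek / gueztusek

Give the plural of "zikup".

mulep and sutabeg both have last vowel 'e' yet inflect differently (mulepast, sutabeggal), so the last vowel is not what conditions the rule; the final letter is.
"zikup" ends in -p. The stems ending in -p (mulep → mulepast, wonap → wonapast, zozpunup → zozpunupast) add -ast.
The other patterns: stems ending in -g double the final consonant and add -al; stems ending in -k or -w insert -ez- after the first vowel.
So zikup → zikupast.

zikupast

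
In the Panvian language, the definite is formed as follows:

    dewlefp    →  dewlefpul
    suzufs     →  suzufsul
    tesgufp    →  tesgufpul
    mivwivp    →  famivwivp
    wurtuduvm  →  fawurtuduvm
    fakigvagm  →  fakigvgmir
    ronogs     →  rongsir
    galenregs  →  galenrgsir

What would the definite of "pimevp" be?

dewlefp and mivwivp both end in -p yet inflect differently (dewlefpul, famivwivp), so the final letter is not what conditions the rule; the second-to-last letter is.
"pimevp" has second-to-last letter 'v'. The stems whose second-to-last letter is 'v' (mivwivp → famivwivp, wurtuduvm → fawurtuduvm) add the prefix fa-.
The other patterns: stems whose second-to-last letter is 'f' add -ul; stems whose second-to-last letter is 'g' delete the last vowel and add -ir.
So pimevp → fapimevp.

fapimevp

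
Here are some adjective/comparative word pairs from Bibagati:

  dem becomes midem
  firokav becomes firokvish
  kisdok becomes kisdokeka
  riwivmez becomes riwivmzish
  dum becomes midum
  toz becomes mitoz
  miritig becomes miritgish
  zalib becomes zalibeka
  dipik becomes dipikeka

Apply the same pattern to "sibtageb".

sibtagbish

toz and riwivmez both end in -z yet inflect differently (mitoz, riwivmzish), so the final letter is not what conditions the rule; the number of vowels is.
"sibtageb" has 3 vowels. The stems with 3 vowels (riwivmez → riwivmzish, miritig → miritgish, firokav → firokvish) delete the last vowel and add -ish.
The other patterns: stems with 1 vowel add the prefix mi-; stems with 2 vowels add -eka.
So sibtageb → sibtagbish.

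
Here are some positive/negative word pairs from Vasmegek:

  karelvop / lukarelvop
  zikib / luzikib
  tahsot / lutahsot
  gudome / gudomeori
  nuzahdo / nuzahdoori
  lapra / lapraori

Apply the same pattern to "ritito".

rititoori

karelvop and nuzahdo both have last vowel 'o' yet inflect differently (lukarelvop, nuzahdoori), so the last vowel is not what conditions the rule; whether the stem ends in a vowel or a consonant is.
"ritito" ends in a vowel. The stems ending in a vowel (gudome → gudomeori, nuzahdo → nuzahdoori, lapra → lapraori) add -ori.
The other pattern: stems ending in a consonant add the prefix lu-.
So ritito → rititoori.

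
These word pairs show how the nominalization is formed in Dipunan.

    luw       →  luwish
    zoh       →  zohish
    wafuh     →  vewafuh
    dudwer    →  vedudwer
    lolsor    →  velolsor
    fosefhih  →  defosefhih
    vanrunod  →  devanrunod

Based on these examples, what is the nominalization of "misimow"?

demisimow

"misimow" has 3 vowels. The stems with 3 vowels (fosefhih → defosefhih, vanrunod → devanrunod) add the prefix de-.
So misimow → demisimow.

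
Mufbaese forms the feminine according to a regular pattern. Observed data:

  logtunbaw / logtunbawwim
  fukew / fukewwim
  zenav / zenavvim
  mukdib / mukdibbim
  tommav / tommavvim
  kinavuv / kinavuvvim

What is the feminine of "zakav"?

zakavvim

Every pair shown (logtunbaw → logtunbawwim, fukew → fukewwim, zenav → zenavvim, …) follows the same rule: double the final consonant and add -im.
So zakav → zakavvim.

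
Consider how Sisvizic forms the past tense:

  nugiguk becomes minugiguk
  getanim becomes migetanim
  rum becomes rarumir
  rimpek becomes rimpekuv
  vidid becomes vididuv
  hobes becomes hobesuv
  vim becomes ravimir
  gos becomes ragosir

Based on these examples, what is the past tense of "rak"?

gos and hobes both end in -s yet inflect differently (ragosir, hobesuv), so the final letter is not what conditions the rule; the number of vowels is.
"rak" has 1 vowel. The stems with 1 vowel (rum → rarumir, vim → ravimir, gos → ragosir) add ra- … -ir around the stem.
The other patterns: stems with 2 vowels add -uv; stems with 3 vowels add the prefix mi-.
So rak → rarakir.

rarakir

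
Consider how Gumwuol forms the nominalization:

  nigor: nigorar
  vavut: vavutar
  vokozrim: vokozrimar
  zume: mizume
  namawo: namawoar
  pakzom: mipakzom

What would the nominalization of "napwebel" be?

"napwebel" begins with n-. The stems beginning with n- (namawo → namawoar, nigor → nigorar) add -ar.
The other pattern: stems beginning with p- or z- add the prefix mi-.
So napwebel → napwebelar.

napwebelar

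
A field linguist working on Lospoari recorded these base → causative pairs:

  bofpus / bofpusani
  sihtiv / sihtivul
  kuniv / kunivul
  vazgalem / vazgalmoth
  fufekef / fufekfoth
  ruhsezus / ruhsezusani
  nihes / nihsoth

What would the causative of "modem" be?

"modem" has last vowel 'e'. The stems whose last vowel is 'e' (fufekef → fufekfoth, vazgalem → vazgalmoth, nihes → nihsoth) delete the last vowel and add -oth.
So modem → modmoth.

modmoth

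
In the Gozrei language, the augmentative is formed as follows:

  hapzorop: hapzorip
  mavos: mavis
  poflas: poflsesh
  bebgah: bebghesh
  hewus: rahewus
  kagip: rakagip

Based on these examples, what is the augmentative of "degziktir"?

mavos and poflas both end in -s yet inflect differently (mavis, poflsesh), so the final letter is not what conditions the rule; the last vowel is.
"degziktir" has last vowel 'i'. The one such stem in the data (kagip → rakagip) adds the prefix ra-, so the same rule applies.
So degziktir → radegziktir.

radegziktir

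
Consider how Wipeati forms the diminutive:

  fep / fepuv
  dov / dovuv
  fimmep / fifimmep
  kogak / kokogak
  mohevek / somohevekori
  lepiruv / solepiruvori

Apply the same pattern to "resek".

reresek

fep and fimmep both end in -p yet inflect differently (fepuv, fifimmep), so the final letter is not what conditions the rule; the number of vowels is.
"resek" has 2 vowels. The stems with 2 vowels (fimmep → fifimmep, kogak → kokogak) repeat the first consonant+vowel as a prefix.
So resek → reresek.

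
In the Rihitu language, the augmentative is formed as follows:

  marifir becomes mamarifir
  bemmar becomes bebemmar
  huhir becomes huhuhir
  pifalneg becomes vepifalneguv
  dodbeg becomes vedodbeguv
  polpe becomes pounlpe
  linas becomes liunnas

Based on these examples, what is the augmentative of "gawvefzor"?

gagawvefzor

"gawvefzor" ends in -r. The stems ending in -r (marifir → mamarifir, bemmar → bebemmar, huhir → huhuhir) repeat the first consonant+vowel as a prefix.
The other patterns: stems ending in -g add ve- … -uv around the stem; stems ending in -e or -s insert -un- after the first vowel.
So gawvefzor → gagawvefzor.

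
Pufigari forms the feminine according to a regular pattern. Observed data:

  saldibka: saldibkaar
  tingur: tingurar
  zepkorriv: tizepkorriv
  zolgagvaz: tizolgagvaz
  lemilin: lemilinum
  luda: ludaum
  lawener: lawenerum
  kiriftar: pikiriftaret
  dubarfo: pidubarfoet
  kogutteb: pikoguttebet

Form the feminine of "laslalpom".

laslalpomum

saldibka and luda both end in -a yet inflect differently (saldibkaar, ludaum), so the final letter is not what conditions the rule; the first letter is.
"laslalpom" begins with l-. The stems beginning with l- (lemilin → lemilinum, luda → ludaum, lawener → lawenerum) add -um.
The other patterns: stems beginning with s- or t- add -ar; stems beginning with z- add the prefix ti-; stems beginning with d- or k- add pi- … -et around the stem.
So laslalpom → laslalpomum.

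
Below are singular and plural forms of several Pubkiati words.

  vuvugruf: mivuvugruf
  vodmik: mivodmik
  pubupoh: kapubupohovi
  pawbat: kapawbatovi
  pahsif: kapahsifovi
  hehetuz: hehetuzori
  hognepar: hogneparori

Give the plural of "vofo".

mivofo

vuvugruf and pahsif both end in -f yet inflect differently (mivuvugruf, kapahsifovi), so the final letter is not what conditions the rule; the first letter is.
"vofo" begins with v-. The stems beginning with v- (vuvugruf → mivuvugruf, vodmik → mivodmik) add the prefix mi-.
The other patterns: stems beginning with p- add ka- … -ovi around the stem; stems beginning with h- add -ori.
So vofo → mivofo.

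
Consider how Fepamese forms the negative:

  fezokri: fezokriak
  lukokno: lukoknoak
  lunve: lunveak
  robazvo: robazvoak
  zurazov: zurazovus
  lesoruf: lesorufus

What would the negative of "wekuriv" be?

lukokno and zurazov both have last vowel 'o' yet inflect differently (lukoknoak, zurazovus), so the last vowel is not what conditions the rule; whether the stem ends in a vowel or a consonant is.
"wekuriv" ends in a consonant. The stems ending in a consonant (zurazov → zurazovus, lesoruf → lesorufus) add -us.
The other pattern: stems ending in a vowel add -ak.
So wekuriv → wekurivus.

wekurivus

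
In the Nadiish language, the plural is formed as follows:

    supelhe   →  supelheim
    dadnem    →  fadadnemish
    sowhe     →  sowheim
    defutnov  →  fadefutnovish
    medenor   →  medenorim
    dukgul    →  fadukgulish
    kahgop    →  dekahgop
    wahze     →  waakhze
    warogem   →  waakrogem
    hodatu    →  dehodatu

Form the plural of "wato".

sowhe and wahze both end in -e yet inflect differently (sowheim, waakhze), so the final letter is not what conditions the rule; the first letter is.
"wato" begins with w-. The stems beginning with w- (wahze → waakhze, warogem → waakrogem) insert -ak- after the first vowel.
So wato → waakto.

waakto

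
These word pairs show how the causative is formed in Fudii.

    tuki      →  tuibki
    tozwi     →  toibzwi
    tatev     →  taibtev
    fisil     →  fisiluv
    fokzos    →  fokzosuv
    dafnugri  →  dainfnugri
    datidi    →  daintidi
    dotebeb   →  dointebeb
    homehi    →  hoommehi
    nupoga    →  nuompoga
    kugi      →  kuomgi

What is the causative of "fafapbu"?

fafapbuuv

tuki and dafnugri both end in -i yet inflect differently (tuibki, dainfnugri), so the final letter is not what conditions the rule; the first letter is.
"fafapbu" begins with f-. The stems beginning with f- (fisil → fisiluv, fokzos → fokzosuv) add -uv.
The other patterns: stems beginning with t- insert -ib- after the first vowel; stems beginning with d- insert -in- after the first vowel; stems beginning with h-, k- or n- insert -om- after the first vowel.
So fafapbu → fafapbuuv.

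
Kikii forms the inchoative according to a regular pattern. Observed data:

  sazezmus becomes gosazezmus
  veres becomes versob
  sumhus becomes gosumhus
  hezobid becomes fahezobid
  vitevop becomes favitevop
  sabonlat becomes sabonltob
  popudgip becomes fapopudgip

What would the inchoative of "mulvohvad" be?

sumhus and veres both end in -s yet inflect differently (gosumhus, versob), so the final letter is not what conditions the rule; the last vowel is.
"mulvohvad" has last vowel 'a'. The one such stem in the data (sabonlat → sabonltob) deletes the last vowel and adds -ob (as does veres), so the same rule applies.
So mulvohvad → mulvohvdob.

mulvohvdob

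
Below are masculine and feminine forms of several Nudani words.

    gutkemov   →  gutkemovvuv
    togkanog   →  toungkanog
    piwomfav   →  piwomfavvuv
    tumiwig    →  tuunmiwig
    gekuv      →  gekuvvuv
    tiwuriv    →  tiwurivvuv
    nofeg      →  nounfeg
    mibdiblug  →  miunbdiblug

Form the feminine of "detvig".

gekuv and mibdiblug both have last vowel 'u' yet inflect differently (gekuvvuv, miunbdiblug), so the last vowel is not what conditions the rule; the final letter is.
"detvig" ends in -g. The stems ending in -g (mibdiblug → miunbdiblug, togkanog → toungkanog, nofeg → nounfeg) insert -un- after the first vowel.
The other pattern: stems ending in -v double the final consonant and add -uv.
So detvig → deuntvig.

deuntvig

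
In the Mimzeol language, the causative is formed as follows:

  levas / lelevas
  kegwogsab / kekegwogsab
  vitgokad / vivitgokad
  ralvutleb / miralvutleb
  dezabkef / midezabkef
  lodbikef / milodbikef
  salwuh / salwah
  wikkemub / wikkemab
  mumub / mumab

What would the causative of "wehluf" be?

kegwogsab and ralvutleb both end in -b yet inflect differently (kekegwogsab, miralvutleb), so the final letter is not what conditions the rule; the last vowel is.
"wehluf" has last vowel 'u'. The stems whose last vowel is 'u' (salwuh → salwah, wikkemub → wikkemab, mumub → mumab) change the last vowel to 'a'.
So wehluf → wehlaf.

wehlaf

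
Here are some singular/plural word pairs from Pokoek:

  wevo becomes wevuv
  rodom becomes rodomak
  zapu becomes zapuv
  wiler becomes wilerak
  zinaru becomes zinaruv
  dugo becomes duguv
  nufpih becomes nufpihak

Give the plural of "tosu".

rodom and wevo both have last vowel 'o' yet inflect differently (rodomak, wevuv), so the last vowel is not what conditions the rule; whether the stem ends in a vowel or a consonant is.
"tosu" ends in a vowel. The stems ending in a vowel (zinaru → zinaruv, wevo → wevuv, zapu → zapuv) drop the final letter and add -uv.
The other pattern: stems ending in a consonant add -ak.
So tosu → tosuv.

tosuv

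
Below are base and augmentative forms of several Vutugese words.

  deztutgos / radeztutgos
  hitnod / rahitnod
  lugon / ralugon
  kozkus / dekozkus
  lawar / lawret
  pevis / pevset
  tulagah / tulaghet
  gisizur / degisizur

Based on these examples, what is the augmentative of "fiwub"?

"fiwub" has last vowel 'u'. The stems whose last vowel is 'u' (kozkus → dekozkus, gisizur → degisizur) add the prefix de-.
The other patterns: stems whose last vowel is 'o' add the prefix ra-; stems whose last vowel is 'a' or 'i' delete the last vowel and add -et.
So fiwub → defiwub.

defiwub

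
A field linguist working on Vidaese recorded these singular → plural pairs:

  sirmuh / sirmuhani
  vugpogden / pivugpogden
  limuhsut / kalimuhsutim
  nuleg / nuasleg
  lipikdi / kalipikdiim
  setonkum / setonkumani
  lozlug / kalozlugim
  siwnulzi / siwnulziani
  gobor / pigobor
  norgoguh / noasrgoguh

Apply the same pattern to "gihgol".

lozlug and nuleg both end in -g yet inflect differently (kalozlugim, nuasleg), so the final letter is not what conditions the rule; the first letter is.
"gihgol" begins with g-. The one such stem in the data (gobor → pigobor) adds the prefix pi-, so the same rule applies.
So gihgol → pigihgol.

pigihgol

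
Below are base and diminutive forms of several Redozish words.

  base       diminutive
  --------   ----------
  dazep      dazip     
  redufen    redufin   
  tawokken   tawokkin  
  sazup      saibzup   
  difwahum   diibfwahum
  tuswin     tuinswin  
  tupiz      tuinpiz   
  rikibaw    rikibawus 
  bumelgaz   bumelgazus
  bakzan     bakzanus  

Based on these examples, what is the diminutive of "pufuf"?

puibfuf

"pufuf" has last vowel 'u'. The stems whose last vowel is 'u' (sazup → saibzup, difwahum → diibfwahum) insert -ib- after the first vowel.
The other patterns: stems whose last vowel is 'e' change the last vowel to 'i'; stems whose last vowel is 'i' insert -in- after the first vowel; stems whose last vowel is 'a' add -us.
So pufuf → puibfuf.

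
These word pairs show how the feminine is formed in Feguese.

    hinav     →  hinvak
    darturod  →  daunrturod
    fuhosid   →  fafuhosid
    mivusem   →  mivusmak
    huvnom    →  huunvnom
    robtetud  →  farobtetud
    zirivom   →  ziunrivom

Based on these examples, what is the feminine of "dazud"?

mivusem and huvnom both end in -m yet inflect differently (mivusmak, huunvnom), so the final letter is not what conditions the rule; the last vowel is.
"dazud" has last vowel 'u'. The one such stem in the data (robtetud → farobtetud) adds the prefix fa-, so the same rule applies.
The other patterns: stems whose last vowel is 'a' or 'e' delete the last vowel and add -ak; stems whose last vowel is 'o' insert -un- after the first vowel.
So dazud → fadazud.

fadazud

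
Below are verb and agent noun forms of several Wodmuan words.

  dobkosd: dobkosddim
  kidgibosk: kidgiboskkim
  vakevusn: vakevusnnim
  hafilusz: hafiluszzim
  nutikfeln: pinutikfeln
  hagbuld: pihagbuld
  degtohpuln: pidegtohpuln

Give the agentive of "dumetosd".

dumetosddim

"dumetosd" has second-to-last letter 's'. The stems whose second-to-last letter is 's' (dobkosd → dobkosddim, kidgibosk → kidgiboskkim, vakevusn → vakevusnnim) double the final consonant and add -im.
So dumetosd → dumetosddim.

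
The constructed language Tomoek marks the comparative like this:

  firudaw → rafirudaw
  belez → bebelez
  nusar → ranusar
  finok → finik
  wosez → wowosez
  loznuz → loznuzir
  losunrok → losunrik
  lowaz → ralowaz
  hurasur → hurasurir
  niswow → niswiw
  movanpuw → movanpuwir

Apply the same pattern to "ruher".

"ruher" has last vowel 'e'. The stems whose last vowel is 'e' (belez → bebelez, wosez → wowosez) repeat the first consonant+vowel as a prefix.
So ruher → ruruher.

ruruher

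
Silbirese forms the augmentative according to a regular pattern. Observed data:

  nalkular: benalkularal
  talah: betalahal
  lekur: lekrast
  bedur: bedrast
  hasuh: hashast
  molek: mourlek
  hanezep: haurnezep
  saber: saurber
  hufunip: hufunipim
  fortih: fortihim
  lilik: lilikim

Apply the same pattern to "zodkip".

"zodkip" has last vowel 'i'. The stems whose last vowel is 'i' (hufunip → hufunipim, fortih → fortihim, lilik → lilikim) add -im.
So zodkip → zodkipim.

zodkipim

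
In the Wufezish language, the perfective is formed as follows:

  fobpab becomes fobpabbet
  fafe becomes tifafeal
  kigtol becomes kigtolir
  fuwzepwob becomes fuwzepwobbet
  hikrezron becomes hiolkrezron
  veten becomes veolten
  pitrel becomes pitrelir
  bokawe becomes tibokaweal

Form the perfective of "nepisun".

bokawe and veten both have last vowel 'e' yet inflect differently (tibokaweal, veolten), so the last vowel is not what conditions the rule; the final letter is.
"nepisun" ends in -n. The stems ending in -n (hikrezron → hiolkrezron, veten → veolten) insert -ol- after the first vowel.
So nepisun → neolpisun.

neolpisun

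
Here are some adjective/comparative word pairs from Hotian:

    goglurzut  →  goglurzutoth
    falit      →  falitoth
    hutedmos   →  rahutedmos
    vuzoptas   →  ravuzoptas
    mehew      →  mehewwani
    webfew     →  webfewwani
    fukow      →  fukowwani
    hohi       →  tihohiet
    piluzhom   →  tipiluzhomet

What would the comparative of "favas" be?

hutedmos and fukow both have last vowel 'o' yet inflect differently (rahutedmos, fukowwani), so the last vowel is not what conditions the rule; the final letter is.
"favas" ends in -s. The stems ending in -s (hutedmos → rahutedmos, vuzoptas → ravuzoptas) add the prefix ra-.
The other patterns: stems ending in -t add -oth; stems ending in -w double the final consonant and add -ani; stems ending in -i or -m add ti- … -et around the stem.
So favas → rafavas.

rafavas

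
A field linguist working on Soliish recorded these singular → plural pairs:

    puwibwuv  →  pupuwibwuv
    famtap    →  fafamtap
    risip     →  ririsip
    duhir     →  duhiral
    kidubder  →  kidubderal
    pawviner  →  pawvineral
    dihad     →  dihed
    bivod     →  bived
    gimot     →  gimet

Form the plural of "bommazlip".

bobommazlip

risip and duhir both have last vowel 'i' yet inflect differently (ririsip, duhiral), so the last vowel is not what conditions the rule; the final letter is.
"bommazlip" ends in -p. The stems ending in -p (famtap → fafamtap, risip → ririsip) repeat the first consonant+vowel as a prefix.
The other patterns: stems ending in -r add -al; stems ending in -d or -t change the last vowel to 'e'.
So bommazlip → bobommazlip.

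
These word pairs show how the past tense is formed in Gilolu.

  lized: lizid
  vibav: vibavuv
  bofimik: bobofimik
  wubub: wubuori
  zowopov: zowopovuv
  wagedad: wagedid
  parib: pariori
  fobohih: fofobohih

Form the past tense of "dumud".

dumid

vibav and wagedad both have last vowel 'a' yet inflect differently (vibavuv, wagedid), so the last vowel is not what conditions the rule; the final letter is.
"dumud" ends in -d. The stems ending in -d (wagedad → wagedid, lized → lizid) change the last vowel to 'i'.
So dumud → dumid.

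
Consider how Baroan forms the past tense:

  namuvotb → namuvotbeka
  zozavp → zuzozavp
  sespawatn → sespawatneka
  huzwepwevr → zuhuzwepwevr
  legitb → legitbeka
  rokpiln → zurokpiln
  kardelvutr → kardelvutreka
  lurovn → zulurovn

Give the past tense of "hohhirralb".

zuhohhirralb

"hohhirralb" has second-to-last letter 'l'. The one such stem in the data (rokpiln → zurokpiln) adds the prefix zu-, so the same rule applies.
So hohhirralb → zuhohhirralb.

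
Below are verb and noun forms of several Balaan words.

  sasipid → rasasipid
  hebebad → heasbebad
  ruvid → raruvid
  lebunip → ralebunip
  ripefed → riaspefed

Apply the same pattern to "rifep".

"rifep" has last vowel 'e'. The one such stem in the data (ripefed → riaspefed) inserts -as- after the first vowel (as does hebebad), so the same rule applies.
So rifep → riasfep.

riasfep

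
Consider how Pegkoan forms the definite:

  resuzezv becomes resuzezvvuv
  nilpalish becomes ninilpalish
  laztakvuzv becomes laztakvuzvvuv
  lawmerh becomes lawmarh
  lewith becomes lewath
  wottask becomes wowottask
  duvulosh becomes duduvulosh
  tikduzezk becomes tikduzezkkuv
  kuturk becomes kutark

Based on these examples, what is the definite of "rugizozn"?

"rugizozn" has second-to-last letter 'z'. The stems whose second-to-last letter is 'z' (laztakvuzv → laztakvuzvvuv, tikduzezk → tikduzezkkuv, resuzezv → resuzezvvuv) double the final consonant and add -uv.
The other patterns: stems whose second-to-last letter is 's' repeat the first consonant+vowel as a prefix; stems whose second-to-last letter is 'r' or 't' change the last vowel to 'a'.
So rugizozn → rugizoznnuv.

rugizoznnuv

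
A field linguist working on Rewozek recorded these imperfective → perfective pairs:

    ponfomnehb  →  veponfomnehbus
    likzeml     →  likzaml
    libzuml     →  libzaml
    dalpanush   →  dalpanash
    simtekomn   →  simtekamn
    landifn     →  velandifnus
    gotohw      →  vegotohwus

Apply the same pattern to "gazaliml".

landifn and simtekomn both end in -n yet inflect differently (velandifnus, simtekamn), so the final letter is not what conditions the rule; the second-to-last letter is.
"gazaliml" has second-to-last letter 'm'. The stems whose second-to-last letter is 'm' (simtekomn → simtekamn, likzeml → likzaml, libzuml → libzaml) change the last vowel to 'a'.
The other pattern: stems whose second-to-last letter is 'f' or 'h' add ve- … -us around the stem.
So gazaliml → gazalaml.

gazalaml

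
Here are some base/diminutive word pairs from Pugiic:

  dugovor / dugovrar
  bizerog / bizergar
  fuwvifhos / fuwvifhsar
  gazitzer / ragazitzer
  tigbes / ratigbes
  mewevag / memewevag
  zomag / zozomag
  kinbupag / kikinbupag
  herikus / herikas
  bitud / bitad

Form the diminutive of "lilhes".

ralilhes

"lilhes" has last vowel 'e'. The stems whose last vowel is 'e' (gazitzer → ragazitzer, tigbes → ratigbes) add the prefix ra-.
So lilhes → ralilhes.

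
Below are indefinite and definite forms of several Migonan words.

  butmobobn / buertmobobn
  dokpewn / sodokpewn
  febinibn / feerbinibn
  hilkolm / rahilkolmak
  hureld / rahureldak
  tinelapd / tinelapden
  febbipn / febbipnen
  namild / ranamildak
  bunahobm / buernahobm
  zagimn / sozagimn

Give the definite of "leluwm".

soleluwm

hilkolm and bunahobm both end in -m yet inflect differently (rahilkolmak, buernahobm), so the final letter is not what conditions the rule; the second-to-last letter is.
"leluwm" has second-to-last letter 'w'. The one such stem in the data (dokpewn → sodokpewn) adds the prefix so-, so the same rule applies.
The other patterns: stems whose second-to-last letter is 'l' add ra- … -ak around the stem; stems whose second-to-last letter is 'b' insert -er- after the first vowel; stems whose second-to-last letter is 'p' add -en.
So leluwm → soleluwm.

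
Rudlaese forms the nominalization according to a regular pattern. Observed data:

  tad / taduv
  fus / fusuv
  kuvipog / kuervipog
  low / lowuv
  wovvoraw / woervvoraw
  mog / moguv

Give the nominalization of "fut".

"fut" has 1 vowel. The stems with 1 vowel (low → lowuv, fus → fusuv, mog → moguv) add -uv.
So fut → futuv.

futuv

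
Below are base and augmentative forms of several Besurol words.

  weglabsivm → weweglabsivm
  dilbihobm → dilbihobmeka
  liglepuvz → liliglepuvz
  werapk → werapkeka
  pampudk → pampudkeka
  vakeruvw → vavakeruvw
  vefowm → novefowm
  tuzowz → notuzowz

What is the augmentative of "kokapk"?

kokapkeka

vefowm and weglabsivm both end in -m yet inflect differently (novefowm, weweglabsivm), so the final letter is not what conditions the rule; the second-to-last letter is.
"kokapk" has second-to-last letter 'p'. The one such stem in the data (werapk → werapkeka) adds -eka, so the same rule applies.
The other patterns: stems whose second-to-last letter is 'w' add the prefix no-; stems whose second-to-last letter is 'v' repeat the first consonant+vowel as a prefix.
So kokapk → kokapkeka.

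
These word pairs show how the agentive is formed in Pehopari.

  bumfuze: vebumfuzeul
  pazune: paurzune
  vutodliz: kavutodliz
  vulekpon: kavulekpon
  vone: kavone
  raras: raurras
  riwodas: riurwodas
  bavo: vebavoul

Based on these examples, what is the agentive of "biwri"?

bumfuze and vone both end in -e yet inflect differently (vebumfuzeul, kavone), so the final letter is not what conditions the rule; the first letter is.
"biwri" begins with b-. The stems beginning with b- (bavo → vebavoul, bumfuze → vebumfuzeul) add ve- … -ul around the stem.
The other patterns: stems beginning with v- add the prefix ka-; stems beginning with p- or r- insert -ur- after the first vowel.
So biwri → vebiwriul.

vebiwriul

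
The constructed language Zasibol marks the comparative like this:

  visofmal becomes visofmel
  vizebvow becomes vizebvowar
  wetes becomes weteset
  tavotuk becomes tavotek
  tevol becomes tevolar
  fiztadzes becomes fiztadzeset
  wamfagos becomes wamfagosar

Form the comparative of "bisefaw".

wetes and wamfagos both end in -s yet inflect differently (weteset, wamfagosar), so the final letter is not what conditions the rule; the last vowel is.
"bisefaw" has last vowel 'a'. The one such stem in the data (visofmal → visofmel) changes the last vowel to 'e' (as does tavotuk), so the same rule applies.
The other patterns: stems whose last vowel is 'e' add -et; stems whose last vowel is 'o' add -ar.
So bisefaw → bisefew.

bisefew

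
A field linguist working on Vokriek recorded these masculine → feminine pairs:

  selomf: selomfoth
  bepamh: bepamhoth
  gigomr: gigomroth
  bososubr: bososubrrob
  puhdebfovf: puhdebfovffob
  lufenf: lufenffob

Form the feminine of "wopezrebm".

wopezrebmmob

gigomr and bososubr both end in -r yet inflect differently (gigomroth, bososubrrob), so the final letter is not what conditions the rule; the second-to-last letter is.
"wopezrebm" has second-to-last letter 'b'. The one such stem in the data (bososubr → bososubrrob) doubles the final consonant and adds -ob (as do puhdebfovf, lufenf), so the same rule applies.
The other pattern: stems whose second-to-last letter is 'm' add -oth.
So wopezrebm → wopezrebmmob.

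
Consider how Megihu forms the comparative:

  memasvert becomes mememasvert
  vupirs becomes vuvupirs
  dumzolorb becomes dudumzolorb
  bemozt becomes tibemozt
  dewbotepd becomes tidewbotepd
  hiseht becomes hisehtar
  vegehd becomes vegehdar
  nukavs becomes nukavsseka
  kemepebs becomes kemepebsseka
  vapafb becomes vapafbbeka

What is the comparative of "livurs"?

lilivurs

memasvert and bemozt both end in -t yet inflect differently (mememasvert, tibemozt), so the final letter is not what conditions the rule; the second-to-last letter is.
"livurs" has second-to-last letter 'r'. The stems whose second-to-last letter is 'r' (memasvert → mememasvert, vupirs → vuvupirs, dumzolorb → dudumzolorb) repeat the first consonant+vowel as a prefix.
The other patterns: stems whose second-to-last letter is 'p' or 'z' add the prefix ti-; stems whose second-to-last letter is 'h' add -ar; stems whose second-to-last letter is 'b', 'f' or 'v' double the final consonant and add -eka.
So livurs → lilivurs.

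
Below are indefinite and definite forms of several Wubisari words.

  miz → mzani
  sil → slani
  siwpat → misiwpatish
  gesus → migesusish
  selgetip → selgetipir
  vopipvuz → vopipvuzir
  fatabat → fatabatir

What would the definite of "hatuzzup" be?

miz and vopipvuz both end in -z yet inflect differently (mzani, vopipvuzir), so the final letter is not what conditions the rule; the number of vowels is.
"hatuzzup" has 3 vowels. The stems with 3 vowels (selgetip → selgetipir, vopipvuz → vopipvuzir, fatabat → fatabatir) add -ir.
The other patterns: stems with 1 vowel delete the last vowel and add -ani; stems with 2 vowels add mi- … -ish around the stem.
So hatuzzup → hatuzzupir.

hatuzzupir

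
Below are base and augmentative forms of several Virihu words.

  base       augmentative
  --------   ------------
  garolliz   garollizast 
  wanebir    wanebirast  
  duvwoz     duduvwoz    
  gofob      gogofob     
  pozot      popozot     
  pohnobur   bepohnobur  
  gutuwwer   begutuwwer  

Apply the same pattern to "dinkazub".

garolliz and duvwoz both end in -z yet inflect differently (garollizast, duduvwoz), so the final letter is not what conditions the rule; the last vowel is.
"dinkazub" has last vowel 'u'. The one such stem in the data (pohnobur → bepohnobur) adds the prefix be-, so the same rule applies.
The other patterns: stems whose last vowel is 'i' add -ast; stems whose last vowel is 'o' repeat the first consonant+vowel as a prefix.
So dinkazub → bedinkazub.

bedinkazub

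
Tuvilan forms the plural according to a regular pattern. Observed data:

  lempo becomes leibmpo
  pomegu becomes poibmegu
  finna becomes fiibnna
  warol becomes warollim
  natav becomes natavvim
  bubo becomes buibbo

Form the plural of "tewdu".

teibwdu

natav and finna both have last vowel 'a' yet inflect differently (natavvim, fiibnna), so the last vowel is not what conditions the rule; whether the stem ends in a vowel or a consonant is.
"tewdu" ends in a vowel. The stems ending in a vowel (pomegu → poibmegu, finna → fiibnna, lempo → leibmpo) insert -ib- after the first vowel.
The other pattern: stems ending in a consonant double the final consonant and add -im.
So tewdu → teibwdu.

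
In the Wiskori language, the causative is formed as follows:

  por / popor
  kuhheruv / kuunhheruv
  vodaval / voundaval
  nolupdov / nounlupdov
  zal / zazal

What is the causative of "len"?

lelen

"len" has 1 vowel. The stems with 1 vowel (por → popor, zal → zazal) repeat the first consonant+vowel as a prefix.
The other pattern: stems with 3 vowels insert -un- after the first vowel.
So len → lelen.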